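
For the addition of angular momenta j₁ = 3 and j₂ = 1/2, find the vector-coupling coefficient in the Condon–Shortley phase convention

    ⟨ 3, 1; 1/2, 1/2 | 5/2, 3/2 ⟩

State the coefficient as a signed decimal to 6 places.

triangle: 1!*5!*0!/7! = 120/5040
(j±m)!: 4!*2!*1!*0!*4!*1! = 1152
prefactor² = (2J+1)*Δ*N² = 1152/7
  k=1: −1/(1!*0!*1!*0!*4!*0!) = -1/24
Σ = -1/24  ⇒  CG² = 1152/7*(-1/24)² = 2/7
CG = −√(2/7) = -0.534522

-0.534522  (= −√(2/7))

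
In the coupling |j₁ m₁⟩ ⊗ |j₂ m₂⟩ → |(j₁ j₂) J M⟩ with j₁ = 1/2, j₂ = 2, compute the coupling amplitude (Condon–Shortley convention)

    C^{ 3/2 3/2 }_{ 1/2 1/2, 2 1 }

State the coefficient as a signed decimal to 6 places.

j₁+j₂−J=1  J+j₁−j₂=0  J−j₁+j₂=3  j₁+j₂+J+1=5
(j₁±m₁, j₂±m₂, J±M) = (1,0,3,1,3,0)
P² = 36/5
sum k=0..0:
  [0] +1/6 = 1/6
S = 1/6
C² = P²·S² = 1/5 ; C = +0.447214

+0.447214  (= +√(1/5))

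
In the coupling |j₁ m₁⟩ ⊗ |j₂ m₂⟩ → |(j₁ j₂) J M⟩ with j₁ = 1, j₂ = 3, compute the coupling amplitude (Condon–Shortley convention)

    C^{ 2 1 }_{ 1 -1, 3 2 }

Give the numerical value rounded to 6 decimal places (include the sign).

triangle: 2!·0!·4!/7! = 48/5040
(j±m)!: 0!·2!·5!·1!·3!·1! = 1440
prefactor² = (2J+1)·Δ·N² = 480/7
  k=2: +1/(2!·0!·0!·3!·0!·1!) = 1/12
Σ = 1/12  ⇒  CG² = 480/7·1/12² = 10/21
CG = +√(10/21) = +0.690066

+√(10/21) ≈ +0.690066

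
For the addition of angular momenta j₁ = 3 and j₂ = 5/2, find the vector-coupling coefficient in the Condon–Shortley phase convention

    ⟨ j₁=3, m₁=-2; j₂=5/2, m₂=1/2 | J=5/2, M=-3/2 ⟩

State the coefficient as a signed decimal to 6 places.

√[6·3!3!2!/9! · 1!5!3!2!1!4!] = √(288/7)
  +(−1)^2/∏(2,1,3,1,0,1)! = 1/12  (running 1/12)
  +(−1)^3/∏(3,0,2,0,1,2)! = -1/24  (running 1/24)
⟨..|..⟩ = √(288/7)·(1/24) = +0.267261

+√(1/14) = +0.267261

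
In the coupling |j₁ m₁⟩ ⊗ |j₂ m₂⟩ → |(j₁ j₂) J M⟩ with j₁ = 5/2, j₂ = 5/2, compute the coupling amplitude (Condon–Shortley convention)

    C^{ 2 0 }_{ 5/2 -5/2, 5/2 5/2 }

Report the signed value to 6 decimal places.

j₁+j₂−J=3  J+j₁−j₂=2  J−j₁+j₂=2  j₁+j₂+J+1=8
(j₁±m₁, j₂±m₂, J±M) = (0,5,5,0,2,2)
P² = 1200/7
sum k=3..3:
  [3] −1/24 = -1/24
S = -1/24
C² = P²·S² = 25/84 ; C = -0.545545

-0.545545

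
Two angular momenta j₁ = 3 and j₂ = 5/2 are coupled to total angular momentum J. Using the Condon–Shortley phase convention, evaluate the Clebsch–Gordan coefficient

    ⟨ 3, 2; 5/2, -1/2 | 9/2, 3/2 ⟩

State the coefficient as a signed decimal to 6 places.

+0.604815

triangle: 1!×5!×4!/11! = 2880/39916800
(j±m)!: 5!×1!×2!×3!×6!×3! = 6220800
prefactor² = (2J+1)×Δ×N² = 345600/77
  k=0: +1/(0!×1!×1!×2!×4!×2!) = 1/96
  k=1: −1/(1!×0!×0!×1!×5!×3!) = -1/720
Σ = 13/1440  ⇒  CG² = 345600/77×13/1440² = 169/462
CG = +√(169/462) = +0.604815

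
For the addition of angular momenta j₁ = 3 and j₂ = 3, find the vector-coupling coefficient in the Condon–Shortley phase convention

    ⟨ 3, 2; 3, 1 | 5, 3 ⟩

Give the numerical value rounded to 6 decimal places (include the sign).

+√(1/6) = +0.408248

√[11·1!5!5!/12! · 5!1!4!2!8!2!] = √(153600)
  +(−1)^0/∏(0,1,1,4,4,1)! = 1/576  (running 1/576)
  +(−1)^1/∏(1,0,0,3,5,2)! = -1/1440  (running 1/960)
⟨..|..⟩ = √(153600)·(1/960) = +0.408248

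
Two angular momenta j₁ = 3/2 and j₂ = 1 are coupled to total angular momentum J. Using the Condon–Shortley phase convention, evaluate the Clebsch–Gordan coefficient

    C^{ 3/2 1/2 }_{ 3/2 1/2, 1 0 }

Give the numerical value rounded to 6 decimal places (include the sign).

+√(1/15) = +0.258199

triangle: 1!×2!×1!/5! = 2/120
(j±m)!: 2!×1!×1!×1!×2!×1! = 4
prefactor² = (2J+1)×Δ×N² = 4/15
  k=0: +1/(0!×1!×1!×1!×1!×0!) = 1
  k=1: −1/(1!×0!×0!×0!×2!×1!) = -1/2
Σ = 1/2  ⇒  CG² = 4/15×1/2² = 1/15
CG = +√(1/15) = +0.258199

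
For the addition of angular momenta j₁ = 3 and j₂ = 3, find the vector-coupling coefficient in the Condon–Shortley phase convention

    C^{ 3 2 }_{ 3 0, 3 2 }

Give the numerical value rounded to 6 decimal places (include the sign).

√[7·3!3!3!/10! · 3!3!5!1!5!1!] = √(216)
  +(−1)^2/∏(2,1,1,3,2,0)! = 1/24  (running 1/24)
  +(−1)^3/∏(3,0,0,2,3,1)! = -1/72  (running 1/36)
⟨..|..⟩ = √(216)·(1/36) = +0.408248

+0.408248  (= +√(1/6))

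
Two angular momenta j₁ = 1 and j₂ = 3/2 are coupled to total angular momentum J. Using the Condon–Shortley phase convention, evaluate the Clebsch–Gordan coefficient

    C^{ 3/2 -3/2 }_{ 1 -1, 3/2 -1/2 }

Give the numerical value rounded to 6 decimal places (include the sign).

triangle: 1!×1!×2!/5! = 2/120
(j±m)!: 0!×2!×1!×2!×0!×3! = 24
prefactor² = (2J+1)×Δ×N² = 8/5
  k=1: −1/(1!×0!×1!×0!×0!×2!) = -1/2
Σ = -1/2  ⇒  CG² = 8/5×(-1/2)² = 2/5
CG = −√(2/5) = -0.632456

−√(2/5) ≈ -0.632456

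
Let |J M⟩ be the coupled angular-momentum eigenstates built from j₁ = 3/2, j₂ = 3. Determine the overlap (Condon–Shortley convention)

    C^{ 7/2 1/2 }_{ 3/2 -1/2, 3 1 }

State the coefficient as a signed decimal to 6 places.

-0.534522

triangle: 1!×2!×5!/9! = 240/362880
(j±m)!: 1!×2!×4!×2!×4!×3! = 13824
prefactor² = (2J+1)×Δ×N² = 512/7
  k=0: +1/(0!×1!×2!×4!×0!×1!) = 1/48
  k=1: −1/(1!×0!×1!×3!×1!×2!) = -1/12
Σ = -1/16  ⇒  CG² = 512/7×(-1/16)² = 2/7
CG = −√(2/7) = -0.534522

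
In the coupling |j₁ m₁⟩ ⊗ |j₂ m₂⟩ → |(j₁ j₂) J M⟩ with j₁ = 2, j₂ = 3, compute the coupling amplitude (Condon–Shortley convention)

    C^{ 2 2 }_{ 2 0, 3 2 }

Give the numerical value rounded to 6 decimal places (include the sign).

j₁+j₂−J=3  J+j₁−j₂=1  J−j₁+j₂=3  j₁+j₂+J+1=8
(j₁±m₁, j₂±m₂, J±M) = (2,2,5,1,4,0)
P² = 360/7
sum k=2..2:
  [2] +1/12 = 1/12
S = 1/12
C² = P²·S² = 5/14 ; C = +0.597614

+0.597614  (= +√(5/14))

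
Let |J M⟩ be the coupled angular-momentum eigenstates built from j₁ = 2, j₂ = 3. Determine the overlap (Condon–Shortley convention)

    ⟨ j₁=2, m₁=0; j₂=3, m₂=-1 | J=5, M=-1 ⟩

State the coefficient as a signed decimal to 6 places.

+0.654654

j₁+j₂−J=0  J+j₁−j₂=4  J−j₁+j₂=6  j₁+j₂+J+1=11
(j₁±m₁, j₂±m₂, J±M) = (2,2,2,4,4,6)
P² = 110592/7
sum k=0..0:
  [0] +1/192 = 1/192
S = 1/192
C² = P²·S² = 3/7 ; C = +0.654654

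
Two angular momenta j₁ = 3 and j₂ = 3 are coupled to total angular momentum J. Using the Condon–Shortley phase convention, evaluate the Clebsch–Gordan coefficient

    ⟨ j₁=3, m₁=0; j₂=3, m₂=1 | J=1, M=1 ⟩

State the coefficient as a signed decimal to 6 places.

j₁+j₂−J=5  J+j₁−j₂=1  J−j₁+j₂=1  j₁+j₂+J+1=8
(j₁±m₁, j₂±m₂, J±M) = (3,3,4,2,2,0)
P² = 216/7
sum k=3..3:
  [3] −1/12 = -1/12
S = -1/12
C² = P²·S² = 3/14 ; C = -0.462910

−√(3/14) = -0.462910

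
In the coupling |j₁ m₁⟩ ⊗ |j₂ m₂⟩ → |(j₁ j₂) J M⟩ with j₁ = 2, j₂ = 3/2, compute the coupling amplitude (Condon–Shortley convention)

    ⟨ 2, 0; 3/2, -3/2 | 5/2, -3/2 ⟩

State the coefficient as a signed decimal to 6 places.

+0.717137  (= +√(18/35))

triangle: 1!×3!×2!/7! = 12/5040
(j±m)!: 2!×2!×0!×3!×1!×4! = 576
prefactor² = (2J+1)×Δ×N² = 288/35
  k=0: +1/(0!×1!×2!×0!×1!×2!) = 1/4
Σ = 1/4  ⇒  CG² = 288/35×1/4² = 18/35
CG = +√(18/35) = +0.717137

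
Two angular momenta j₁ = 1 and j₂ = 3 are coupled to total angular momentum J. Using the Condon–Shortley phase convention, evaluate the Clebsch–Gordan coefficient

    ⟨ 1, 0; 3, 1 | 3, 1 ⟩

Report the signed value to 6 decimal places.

√[7·1!1!5!/8! · 1!1!4!2!4!2!] = √(48)
  +(−1)^0/∏(0,1,1,4,0,1)! = 1/24  (running 1/24)
  +(−1)^1/∏(1,0,0,3,1,2)! = -1/12  (running -1/24)
⟨..|..⟩ = √(48)·(-1/24) = -0.288675

−√(1/12) = -0.288675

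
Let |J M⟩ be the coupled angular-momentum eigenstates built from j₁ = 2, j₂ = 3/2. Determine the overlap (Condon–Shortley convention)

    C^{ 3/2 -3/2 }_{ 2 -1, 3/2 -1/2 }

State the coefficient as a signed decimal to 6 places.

−√(2/5) ≈ -0.632456

√[4·2!2!1!/6! · 1!3!1!2!0!3!] = √(8/5)
  +(−1)^1/∏(1,1,2,0,0,1)! = -1/2  (running -1/2)
⟨..|..⟩ = √(8/5)·(-1/2) = -0.632456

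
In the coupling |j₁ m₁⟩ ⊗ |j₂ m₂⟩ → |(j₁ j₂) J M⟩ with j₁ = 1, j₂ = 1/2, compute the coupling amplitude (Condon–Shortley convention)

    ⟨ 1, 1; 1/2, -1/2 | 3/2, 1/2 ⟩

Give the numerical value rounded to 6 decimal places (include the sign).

+√(1/3) = +0.577350

triangle: 0!*2!*1!/4! = 2/24
(j±m)!: 2!*0!*0!*1!*2!*1! = 4
prefactor² = (2J+1)*Δ*N² = 4/3
  k=0: +1/(0!*0!*0!*0!*2!*1!) = 1/2
Σ = 1/2  ⇒  CG² = 4/3*1/2² = 1/3
CG = +√(1/3) = +0.577350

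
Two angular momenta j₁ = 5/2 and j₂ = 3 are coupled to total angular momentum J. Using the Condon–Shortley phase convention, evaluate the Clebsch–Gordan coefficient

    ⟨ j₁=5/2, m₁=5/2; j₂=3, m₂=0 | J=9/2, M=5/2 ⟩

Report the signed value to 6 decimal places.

√[10·1!4!5!/11! · 5!0!3!3!7!2!] = √(345600/11)
  +(−1)^0/∏(0,1,0,3,4,2)! = 1/288  (running 1/288)
⟨..|..⟩ = √(345600/11)·(1/288) = +0.615457

+0.615457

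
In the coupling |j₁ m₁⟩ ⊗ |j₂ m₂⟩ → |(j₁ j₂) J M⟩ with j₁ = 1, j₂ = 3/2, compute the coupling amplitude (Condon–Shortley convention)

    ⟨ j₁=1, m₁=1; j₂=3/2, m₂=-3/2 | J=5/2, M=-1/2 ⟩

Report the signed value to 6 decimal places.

j₁+j₂−J=0  J+j₁−j₂=2  J−j₁+j₂=3  j₁+j₂+J+1=6
(j₁±m₁, j₂±m₂, J±M) = (2,0,0,3,2,3)
P² = 72/5
sum k=0..0:
  [0] +1/12 = 1/12
S = 1/12
C² = P²·S² = 1/10 ; C = +0.316228

+√(1/10) = +0.316228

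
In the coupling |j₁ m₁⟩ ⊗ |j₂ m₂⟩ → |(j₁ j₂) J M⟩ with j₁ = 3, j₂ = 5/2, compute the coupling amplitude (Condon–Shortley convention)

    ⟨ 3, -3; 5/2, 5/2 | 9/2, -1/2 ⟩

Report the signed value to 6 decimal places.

√[10·1!5!4!/11! · 0!6!5!0!4!5!] = √(13824000/77)
  +(−1)^1/∏(1,0,5,4,0,0)! = -1/2880  (running -1/2880)
⟨..|..⟩ = √(13824000/77)·(-1/2880) = -0.147122

-0.147122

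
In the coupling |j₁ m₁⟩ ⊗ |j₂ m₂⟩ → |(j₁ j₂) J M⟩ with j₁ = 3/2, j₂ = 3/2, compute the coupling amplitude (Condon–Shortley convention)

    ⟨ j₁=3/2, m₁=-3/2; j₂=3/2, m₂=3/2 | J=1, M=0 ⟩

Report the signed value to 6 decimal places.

triangle: 2!·1!·1!/5! = 2/120
(j±m)!: 0!·3!·3!·0!·1!·1! = 36
prefactor² = (2J+1)·Δ·N² = 9/5
  k=2: +1/(2!·0!·1!·1!·0!·0!) = 1/2
Σ = 1/2  ⇒  CG² = 9/5·1/2² = 9/20
CG = +√(9/20) = +0.670820

+0.670820  (= +√(9/20))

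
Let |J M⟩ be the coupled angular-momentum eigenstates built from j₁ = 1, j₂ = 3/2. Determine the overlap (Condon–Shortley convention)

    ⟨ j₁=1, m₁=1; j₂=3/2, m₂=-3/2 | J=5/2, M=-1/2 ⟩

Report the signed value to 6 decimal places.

triangle: 0!×2!×3!/6! = 12/720
(j±m)!: 2!×0!×0!×3!×2!×3! = 144
prefactor² = (2J+1)×Δ×N² = 72/5
  k=0: +1/(0!×0!×0!×0!×2!×3!) = 1/12
Σ = 1/12  ⇒  CG² = 72/5×1/12² = 1/10
CG = +√(1/10) = +0.316228

+√(1/10) = +0.316228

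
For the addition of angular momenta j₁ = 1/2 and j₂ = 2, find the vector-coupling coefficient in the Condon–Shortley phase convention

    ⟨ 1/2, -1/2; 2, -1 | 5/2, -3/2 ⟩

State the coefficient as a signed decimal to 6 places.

triangle: 0!·1!·4!/6! = 24/720
(j±m)!: 0!·1!·1!·3!·1!·4! = 144
prefactor² = (2J+1)·Δ·N² = 144/5
  k=0: +1/(0!·0!·1!·1!·0!·3!) = 1/6
Σ = 1/6  ⇒  CG² = 144/5·1/6² = 4/5
CG = +√(4/5) = +0.894427

+√(4/5) = +0.894427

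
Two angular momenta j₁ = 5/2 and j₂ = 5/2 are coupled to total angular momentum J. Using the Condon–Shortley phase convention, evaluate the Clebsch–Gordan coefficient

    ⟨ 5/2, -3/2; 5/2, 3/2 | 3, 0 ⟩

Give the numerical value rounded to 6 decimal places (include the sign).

triangle: 2!×3!×3!/9! = 72/362880
(j±m)!: 1!×4!×4!×1!×3!×3! = 20736
prefactor² = (2J+1)×Δ×N² = 144/5
  k=1: −1/(1!×1!×3!×3!×0!×0!) = -1/36
  k=2: +1/(2!×0!×2!×2!×1!×1!) = 1/8
Σ = 7/72  ⇒  CG² = 144/5×7/72² = 49/180
CG = +√(49/180) = +0.521749

+0.521749  (= +√(49/180))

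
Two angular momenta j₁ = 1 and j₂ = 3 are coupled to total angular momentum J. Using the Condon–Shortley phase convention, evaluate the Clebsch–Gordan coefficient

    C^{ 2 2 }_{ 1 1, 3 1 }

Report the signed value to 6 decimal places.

√[5·2!0!4!/7! · 2!0!4!2!4!0!] = √(768/7)
  +(−1)^0/∏(0,2,0,4,0,0)! = 1/48  (running 1/48)
⟨..|..⟩ = √(768/7)·(1/48) = +0.218218

+0.218218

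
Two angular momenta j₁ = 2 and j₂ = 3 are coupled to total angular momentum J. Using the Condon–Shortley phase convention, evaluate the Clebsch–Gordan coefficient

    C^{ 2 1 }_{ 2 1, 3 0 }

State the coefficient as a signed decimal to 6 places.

-0.534522

√[5·3!1!3!/8! · 3!1!3!3!3!1!] = √(81/14)
  +(−1)^0/∏(0,3,1,3,0,0)! = 1/36  (running 1/36)
  +(−1)^1/∏(1,2,0,2,1,1)! = -1/4  (running -2/9)
⟨..|..⟩ = √(81/14)·(-2/9) = -0.534522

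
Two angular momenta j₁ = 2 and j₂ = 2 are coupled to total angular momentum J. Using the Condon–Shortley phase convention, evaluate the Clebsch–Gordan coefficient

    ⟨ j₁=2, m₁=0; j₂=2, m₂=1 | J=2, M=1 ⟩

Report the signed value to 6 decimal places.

-0.267261

triangle: 2!*2!*2!/7! = 8/5040
(j±m)!: 2!*2!*3!*1!*3!*1! = 144
prefactor² = (2J+1)*Δ*N² = 8/7
  k=1: −1/(1!*1!*1!*2!*1!*0!) = -1/2
  k=2: +1/(2!*0!*0!*1!*2!*1!) = 1/4
Σ = -1/4  ⇒  CG² = 8/7*(-1/4)² = 1/14
CG = −√(1/14) = -0.267261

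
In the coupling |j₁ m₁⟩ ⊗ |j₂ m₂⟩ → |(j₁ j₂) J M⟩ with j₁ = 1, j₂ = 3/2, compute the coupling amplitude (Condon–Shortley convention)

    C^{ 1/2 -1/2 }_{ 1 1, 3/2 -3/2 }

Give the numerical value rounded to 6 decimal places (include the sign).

√[2·2!0!1!/4! · 2!0!0!3!0!1!] = √(2)
  +(−1)^0/∏(0,2,0,0,0,1)! = 1/2  (running 1/2)
⟨..|..⟩ = √(2)·(1/2) = +0.707107

+0.707107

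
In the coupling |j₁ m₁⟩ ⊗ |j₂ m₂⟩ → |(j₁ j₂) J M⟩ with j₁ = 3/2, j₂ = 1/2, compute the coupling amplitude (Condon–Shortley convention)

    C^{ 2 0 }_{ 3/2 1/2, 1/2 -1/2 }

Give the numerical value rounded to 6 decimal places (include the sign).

+0.707107

j₁+j₂−J=0  J+j₁−j₂=3  J−j₁+j₂=1  j₁+j₂+J+1=5
(j₁±m₁, j₂±m₂, J±M) = (2,1,0,1,2,2)
P² = 2
sum k=0..0:
  [0] +1/2 = 1/2
S = 1/2
C² = P²·S² = 1/2 ; C = +0.707107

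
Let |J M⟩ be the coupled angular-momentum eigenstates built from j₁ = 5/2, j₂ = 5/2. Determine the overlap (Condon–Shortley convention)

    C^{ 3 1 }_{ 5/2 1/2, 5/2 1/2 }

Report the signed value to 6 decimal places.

-0.516398

j₁+j₂−J=2  J+j₁−j₂=3  J−j₁+j₂=3  j₁+j₂+J+1=9
(j₁±m₁, j₂±m₂, J±M) = (3,2,3,2,4,2)
P² = 48/5
sum k=0..2:
  [0] +1/24 = 1/24
  [1] −1/4 = -1/4
  [2] +1/24 = 1/24
S = -1/6
C² = P²·S² = 4/15 ; C = -0.516398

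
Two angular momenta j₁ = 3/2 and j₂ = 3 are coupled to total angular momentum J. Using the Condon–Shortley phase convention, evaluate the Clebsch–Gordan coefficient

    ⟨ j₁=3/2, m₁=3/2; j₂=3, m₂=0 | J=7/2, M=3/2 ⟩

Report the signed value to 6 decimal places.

+0.690066

triangle: 1!×2!×5!/9! = 240/362880
(j±m)!: 3!×0!×3!×3!×5!×2! = 51840
prefactor² = (2J+1)×Δ×N² = 1920/7
  k=0: +1/(0!×1!×0!×3!×2!×2!) = 1/24
Σ = 1/24  ⇒  CG² = 1920/7×1/24² = 10/21
CG = +√(10/21) = +0.690066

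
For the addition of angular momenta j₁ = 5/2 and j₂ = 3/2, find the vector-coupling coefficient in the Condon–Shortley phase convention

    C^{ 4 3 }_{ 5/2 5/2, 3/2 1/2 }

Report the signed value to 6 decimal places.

j₁+j₂−J=0  J+j₁−j₂=5  J−j₁+j₂=3  j₁+j₂+J+1=9
(j₁±m₁, j₂±m₂, J±M) = (5,0,2,1,7,1)
P² = 21600
sum k=0..0:
  [0] +1/240 = 1/240
S = 1/240
C² = P²·S² = 3/8 ; C = +0.612372

+√(3/8) = +0.612372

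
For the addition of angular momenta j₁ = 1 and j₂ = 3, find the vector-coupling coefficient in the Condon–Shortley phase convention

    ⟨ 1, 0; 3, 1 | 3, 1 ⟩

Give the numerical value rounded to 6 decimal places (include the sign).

−√(1/12) ≈ -0.288675

√[7·1!1!5!/8! · 1!1!4!2!4!2!] = √(48)
  +(−1)^0/∏(0,1,1,4,0,1)! = 1/24  (running 1/24)
  +(−1)^1/∏(1,0,0,3,1,2)! = -1/12  (running -1/24)
⟨..|..⟩ = √(48)·(-1/24) = -0.288675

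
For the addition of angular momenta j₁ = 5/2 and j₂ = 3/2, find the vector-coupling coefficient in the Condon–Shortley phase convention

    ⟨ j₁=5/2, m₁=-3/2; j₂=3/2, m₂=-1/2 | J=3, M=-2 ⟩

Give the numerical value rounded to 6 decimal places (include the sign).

triangle: 1!·4!·2!/8! = 48/40320
(j±m)!: 1!·4!·1!·2!·1!·5! = 5760
prefactor² = (2J+1)·Δ·N² = 48
  k=0: +1/(0!·1!·4!·1!·0!·1!) = 1/24
  k=1: −1/(1!·0!·3!·0!·1!·2!) = -1/12
Σ = -1/24  ⇒  CG² = 48·(-1/24)² = 1/12
CG = −√(1/12) = -0.288675

-0.288675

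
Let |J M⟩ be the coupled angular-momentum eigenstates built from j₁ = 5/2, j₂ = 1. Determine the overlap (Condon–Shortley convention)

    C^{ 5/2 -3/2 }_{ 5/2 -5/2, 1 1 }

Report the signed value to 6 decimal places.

-0.534522

√[6·1!4!1!/7! · 0!5!2!0!1!4!] = √(1152/7)
  +(−1)^1/∏(1,0,4,1,0,0)! = -1/24  (running -1/24)
⟨..|..⟩ = √(1152/7)·(-1/24) = -0.534522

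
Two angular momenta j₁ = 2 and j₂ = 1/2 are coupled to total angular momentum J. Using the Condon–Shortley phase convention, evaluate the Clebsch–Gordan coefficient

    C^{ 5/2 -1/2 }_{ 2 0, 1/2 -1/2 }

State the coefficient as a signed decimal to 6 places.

j₁+j₂−J=0  J+j₁−j₂=4  J−j₁+j₂=1  j₁+j₂+J+1=6
(j₁±m₁, j₂±m₂, J±M) = (2,2,0,1,2,3)
P² = 48/5
sum k=0..0:
  [0] +1/4 = 1/4
S = 1/4
C² = P²·S² = 3/5 ; C = +0.774597

+0.774597  (= +√(3/5))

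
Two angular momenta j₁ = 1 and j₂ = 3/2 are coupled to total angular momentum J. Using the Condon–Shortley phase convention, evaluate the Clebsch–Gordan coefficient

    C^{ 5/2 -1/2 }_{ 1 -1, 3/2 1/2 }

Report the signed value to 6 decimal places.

√[6·0!2!3!/6! · 0!2!2!1!2!3!] = √(24/5)
  +(−1)^0/∏(0,0,2,2,0,1)! = 1/4  (running 1/4)
⟨..|..⟩ = √(24/5)·(1/4) = +0.547723

+0.547723  (= +√(3/10))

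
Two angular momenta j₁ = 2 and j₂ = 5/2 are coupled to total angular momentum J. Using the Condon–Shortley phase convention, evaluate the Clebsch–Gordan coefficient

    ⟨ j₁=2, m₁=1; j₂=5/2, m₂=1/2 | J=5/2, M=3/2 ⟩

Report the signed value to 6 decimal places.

-0.414039

√[6·2!2!3!/8! · 3!1!3!2!4!1!] = √(216/35)
  +(−1)^0/∏(0,2,1,3,1,0)! = 1/12  (running 1/12)
  +(−1)^1/∏(1,1,0,2,2,1)! = -1/4  (running -1/6)
⟨..|..⟩ = √(216/35)·(-1/6) = -0.414039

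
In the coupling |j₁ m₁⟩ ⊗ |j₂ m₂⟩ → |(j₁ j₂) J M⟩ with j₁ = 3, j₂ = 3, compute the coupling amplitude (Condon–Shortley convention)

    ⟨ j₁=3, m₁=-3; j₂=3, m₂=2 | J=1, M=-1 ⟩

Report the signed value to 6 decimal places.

√[3·5!1!1!/8! · 0!6!5!1!0!2!] = √(10800/7)
  +(−1)^5/∏(5,0,1,0,0,1)! = -1/120  (running -1/120)
⟨..|..⟩ = √(10800/7)·(-1/120) = -0.327327

-0.327327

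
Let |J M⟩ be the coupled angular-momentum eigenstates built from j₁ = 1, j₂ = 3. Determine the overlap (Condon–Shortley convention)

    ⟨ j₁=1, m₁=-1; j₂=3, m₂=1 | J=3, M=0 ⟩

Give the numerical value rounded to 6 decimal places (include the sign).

-0.707107  (= −√(1/2))

√[7·1!1!5!/8! · 0!2!4!2!3!3!] = √(72)
  +(−1)^1/∏(1,0,1,3,0,2)! = -1/12  (running -1/12)
⟨..|..⟩ = √(72)·(-1/12) = -0.707107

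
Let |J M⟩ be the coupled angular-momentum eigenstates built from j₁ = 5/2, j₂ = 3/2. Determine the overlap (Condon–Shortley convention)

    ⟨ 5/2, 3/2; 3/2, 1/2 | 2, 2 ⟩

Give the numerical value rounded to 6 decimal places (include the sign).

-0.617213  (= −√(8/21))

triangle: 2!×3!×1!/7! = 12/5040
(j±m)!: 4!×1!×2!×1!×4!×0! = 1152
prefactor² = (2J+1)×Δ×N² = 96/7
  k=1: −1/(1!×1!×0!×1!×3!×0!) = -1/6
Σ = -1/6  ⇒  CG² = 96/7×(-1/6)² = 8/21
CG = −√(8/21) = -0.617213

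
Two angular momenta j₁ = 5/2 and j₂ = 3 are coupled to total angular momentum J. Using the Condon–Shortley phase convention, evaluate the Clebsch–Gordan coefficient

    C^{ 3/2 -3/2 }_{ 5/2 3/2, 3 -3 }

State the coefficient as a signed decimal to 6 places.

triangle: 4!*1!*2!/8! = 48/40320
(j±m)!: 4!*1!*0!*6!*0!*3! = 103680
prefactor² = (2J+1)*Δ*N² = 3456/7
  k=0: +1/(0!*4!*1!*0!*0!*2!) = 1/48
Σ = 1/48  ⇒  CG² = 3456/7*1/48² = 3/14
CG = +√(3/14) = +0.462910

+√(3/14) = +0.462910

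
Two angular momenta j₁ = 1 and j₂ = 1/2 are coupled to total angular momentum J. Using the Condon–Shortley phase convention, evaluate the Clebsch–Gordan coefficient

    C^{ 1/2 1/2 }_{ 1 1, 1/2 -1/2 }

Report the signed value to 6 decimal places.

+√(2/3) = +0.816497

triangle: 1!·1!·0!/3! = 1/6
(j±m)!: 2!·0!·0!·1!·1!·0! = 2
prefactor² = (2J+1)·Δ·N² = 2/3
  k=0: +1/(0!·1!·0!·0!·1!·0!) = 1
Σ = 1  ⇒  CG² = 2/3·1² = 2/3
CG = +√(2/3) = +0.816497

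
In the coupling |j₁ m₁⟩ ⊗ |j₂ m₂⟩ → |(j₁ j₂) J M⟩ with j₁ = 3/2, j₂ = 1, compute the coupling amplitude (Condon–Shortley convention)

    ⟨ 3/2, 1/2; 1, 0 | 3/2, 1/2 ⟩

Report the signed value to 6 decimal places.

+√(1/15) = +0.258199

√[4·1!2!1!/5! · 2!1!1!1!2!1!] = √(4/15)
  +(−1)^0/∏(0,1,1,1,1,0)! = 1  (running 1)
  +(−1)^1/∏(1,0,0,0,2,1)! = -1/2  (running 1/2)
⟨..|..⟩ = √(4/15)·(1/2) = +0.258199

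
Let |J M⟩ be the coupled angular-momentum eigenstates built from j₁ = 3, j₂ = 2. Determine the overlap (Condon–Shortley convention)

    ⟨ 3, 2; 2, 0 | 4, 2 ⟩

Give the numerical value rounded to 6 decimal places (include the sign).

+√(12/35) ≈ +0.585540

√[9·1!5!3!/10! · 5!1!2!2!6!2!] = √(8640/7)
  +(−1)^0/∏(0,1,1,2,4,1)! = 1/48  (running 1/48)
  +(−1)^1/∏(1,0,0,1,5,2)! = -1/240  (running 1/60)
⟨..|..⟩ = √(8640/7)·(1/60) = +0.585540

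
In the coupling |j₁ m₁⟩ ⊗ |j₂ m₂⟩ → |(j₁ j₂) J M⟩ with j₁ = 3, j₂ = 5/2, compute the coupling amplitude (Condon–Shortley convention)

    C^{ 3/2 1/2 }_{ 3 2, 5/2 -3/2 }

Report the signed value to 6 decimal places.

j₁+j₂−J=4  J+j₁−j₂=2  J−j₁+j₂=1  j₁+j₂+J+1=8
(j₁±m₁, j₂±m₂, J±M) = (5,1,1,4,2,1)
P² = 192/7
sum k=0..1:
  [0] +1/24 = 1/24
  [1] −1/12 = -1/12
S = -1/24
C² = P²·S² = 1/21 ; C = -0.218218

-0.218218  (= −√(1/21))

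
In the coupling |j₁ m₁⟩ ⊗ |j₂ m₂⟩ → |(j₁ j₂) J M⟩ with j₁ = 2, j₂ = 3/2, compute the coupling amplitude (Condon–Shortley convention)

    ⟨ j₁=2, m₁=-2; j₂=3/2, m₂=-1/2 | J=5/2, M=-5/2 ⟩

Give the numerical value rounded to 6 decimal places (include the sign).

√[6·1!3!2!/7! · 0!4!1!2!0!5!] = √(576/7)
  +(−1)^1/∏(1,0,3,0,0,2)! = -1/12  (running -1/12)
⟨..|..⟩ = √(576/7)·(-1/12) = -0.755929

−√(4/7) = -0.755929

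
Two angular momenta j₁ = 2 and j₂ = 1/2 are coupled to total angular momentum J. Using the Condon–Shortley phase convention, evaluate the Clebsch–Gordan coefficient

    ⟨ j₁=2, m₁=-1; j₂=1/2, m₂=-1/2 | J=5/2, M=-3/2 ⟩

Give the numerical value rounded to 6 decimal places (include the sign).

+0.894427  (= +√(4/5))

j₁+j₂−J=0  J+j₁−j₂=4  J−j₁+j₂=1  j₁+j₂+J+1=6
(j₁±m₁, j₂±m₂, J±M) = (1,3,0,1,1,4)
P² = 144/5
sum k=0..0:
  [0] +1/6 = 1/6
S = 1/6
C² = P²·S² = 4/5 ; C = +0.894427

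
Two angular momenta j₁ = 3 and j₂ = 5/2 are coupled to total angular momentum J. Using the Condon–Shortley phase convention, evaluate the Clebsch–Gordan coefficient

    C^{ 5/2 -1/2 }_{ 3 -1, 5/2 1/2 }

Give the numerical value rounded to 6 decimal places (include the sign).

+0.478091  (= +√(8/35))

√[6·3!3!2!/9! · 2!4!3!2!2!3!] = √(288/35)
  +(−1)^1/∏(1,2,3,2,0,0)! = -1/24  (running -1/24)
  +(−1)^2/∏(2,1,2,1,1,1)! = 1/4  (running 5/24)
  +(−1)^3/∏(3,0,1,0,2,2)! = -1/24  (running 1/6)
⟨..|..⟩ = √(288/35)·(1/6) = +0.478091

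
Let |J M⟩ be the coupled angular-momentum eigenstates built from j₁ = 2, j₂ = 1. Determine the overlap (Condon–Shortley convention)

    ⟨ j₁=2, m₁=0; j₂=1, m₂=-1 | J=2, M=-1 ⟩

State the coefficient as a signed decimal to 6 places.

+0.707107  (= +√(1/2))

√[5·1!3!1!/6! · 2!2!0!2!1!3!] = √(2)
  +(−1)^0/∏(0,1,2,0,1,1)! = 1/2  (running 1/2)
⟨..|..⟩ = √(2)·(1/2) = +0.707107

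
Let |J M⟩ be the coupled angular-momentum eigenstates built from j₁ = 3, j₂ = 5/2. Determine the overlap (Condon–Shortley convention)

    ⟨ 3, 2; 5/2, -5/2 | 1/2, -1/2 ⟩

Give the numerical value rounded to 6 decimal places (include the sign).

j₁+j₂−J=5  J+j₁−j₂=1  J−j₁+j₂=0  j₁+j₂+J+1=7
(j₁±m₁, j₂±m₂, J±M) = (5,1,0,5,0,1)
P² = 4800/7
sum k=0..0:
  [0] +1/120 = 1/120
S = 1/120
C² = P²·S² = 1/21 ; C = +0.218218

+0.218218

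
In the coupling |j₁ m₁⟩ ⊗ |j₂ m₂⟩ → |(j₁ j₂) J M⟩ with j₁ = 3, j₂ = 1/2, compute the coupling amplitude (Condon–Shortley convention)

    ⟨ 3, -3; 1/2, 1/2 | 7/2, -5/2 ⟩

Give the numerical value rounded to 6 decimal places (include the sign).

+0.377964

√[8·0!6!1!/8! · 0!6!1!0!1!6!] = √(518400/7)
  +(−1)^0/∏(0,0,6,1,0,0)! = 1/720  (running 1/720)
⟨..|..⟩ = √(518400/7)·(1/720) = +0.377964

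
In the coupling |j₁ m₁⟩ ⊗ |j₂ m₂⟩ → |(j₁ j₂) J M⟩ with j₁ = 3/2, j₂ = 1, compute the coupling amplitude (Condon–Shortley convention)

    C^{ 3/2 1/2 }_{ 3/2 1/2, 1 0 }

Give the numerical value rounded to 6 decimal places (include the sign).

j₁+j₂−J=1  J+j₁−j₂=2  J−j₁+j₂=1  j₁+j₂+J+1=5
(j₁±m₁, j₂±m₂, J±M) = (2,1,1,1,2,1)
P² = 4/15
sum k=0..1:
  [0] +1/1 = 1
  [1] −1/2 = -1/2
S = 1/2
C² = P²·S² = 1/15 ; C = +0.258199

+√(1/15) ≈ +0.258199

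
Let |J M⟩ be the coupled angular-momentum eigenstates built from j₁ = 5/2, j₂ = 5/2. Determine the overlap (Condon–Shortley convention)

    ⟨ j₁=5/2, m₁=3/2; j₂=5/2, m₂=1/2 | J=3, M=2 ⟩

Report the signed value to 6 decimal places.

j₁+j₂−J=2  J+j₁−j₂=3  J−j₁+j₂=3  j₁+j₂+J+1=9
(j₁±m₁, j₂±m₂, J±M) = (4,1,3,2,5,1)
P² = 48
sum k=0..1:
  [0] +1/24 = 1/24
  [1] −1/12 = -1/12
S = -1/24
C² = P²·S² = 1/12 ; C = -0.288675

−√(1/12) = -0.288675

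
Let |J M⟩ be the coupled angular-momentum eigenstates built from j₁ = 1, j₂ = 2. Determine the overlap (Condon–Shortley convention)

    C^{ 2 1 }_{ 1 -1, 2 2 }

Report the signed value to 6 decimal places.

-0.577350  (= −√(1/3))

√[5·1!1!3!/6! · 0!2!4!0!3!1!] = √(12)
  +(−1)^1/∏(1,0,1,3,0,0)! = -1/6  (running -1/6)
⟨..|..⟩ = √(12)·(-1/6) = -0.577350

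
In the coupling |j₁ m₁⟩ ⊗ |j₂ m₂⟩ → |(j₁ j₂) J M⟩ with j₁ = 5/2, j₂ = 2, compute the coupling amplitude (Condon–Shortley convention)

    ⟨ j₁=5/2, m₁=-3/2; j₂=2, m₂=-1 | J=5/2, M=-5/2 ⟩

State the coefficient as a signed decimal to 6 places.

√[6·2!3!2!/8! · 1!4!1!3!0!5!] = √(432/7)
  +(−1)^1/∏(1,1,3,0,0,2)! = -1/12  (running -1/12)
⟨..|..⟩ = √(432/7)·(-1/12) = -0.654654

−√(3/7) ≈ -0.654654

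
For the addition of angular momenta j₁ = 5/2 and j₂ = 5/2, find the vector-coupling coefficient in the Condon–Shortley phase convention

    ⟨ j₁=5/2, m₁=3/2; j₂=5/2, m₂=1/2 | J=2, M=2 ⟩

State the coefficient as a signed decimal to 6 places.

−√(9/28) = -0.566947

√[5·3!2!2!/8! · 4!1!3!2!4!0!] = √(144/7)
  +(−1)^1/∏(1,2,0,2,2,0)! = -1/8  (running -1/8)
⟨..|..⟩ = √(144/7)·(-1/8) = -0.566947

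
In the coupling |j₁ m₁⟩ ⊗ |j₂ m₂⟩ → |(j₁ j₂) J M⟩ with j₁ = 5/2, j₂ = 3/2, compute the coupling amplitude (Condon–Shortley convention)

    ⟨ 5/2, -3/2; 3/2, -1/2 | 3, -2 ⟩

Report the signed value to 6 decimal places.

j₁+j₂−J=1  J+j₁−j₂=4  J−j₁+j₂=2  j₁+j₂+J+1=8
(j₁±m₁, j₂±m₂, J±M) = (1,4,1,2,1,5)
P² = 48
sum k=0..1:
  [0] +1/24 = 1/24
  [1] −1/12 = -1/12
S = -1/24
C² = P²·S² = 1/12 ; C = -0.288675

−√(1/12) ≈ -0.288675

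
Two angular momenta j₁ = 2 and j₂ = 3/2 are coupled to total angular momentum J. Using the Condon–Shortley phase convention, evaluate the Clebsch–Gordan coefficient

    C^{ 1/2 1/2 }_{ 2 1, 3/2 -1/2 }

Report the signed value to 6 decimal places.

−√(3/10) ≈ -0.547723

triangle: 3!·1!·0!/5! = 6/120
(j±m)!: 3!·1!·1!·2!·1!·0! = 12
prefactor² = (2J+1)·Δ·N² = 6/5
  k=1: −1/(1!·2!·0!·0!·1!·0!) = -1/2
Σ = -1/2  ⇒  CG² = 6/5·(-1/2)² = 3/10
CG = −√(3/10) = -0.547723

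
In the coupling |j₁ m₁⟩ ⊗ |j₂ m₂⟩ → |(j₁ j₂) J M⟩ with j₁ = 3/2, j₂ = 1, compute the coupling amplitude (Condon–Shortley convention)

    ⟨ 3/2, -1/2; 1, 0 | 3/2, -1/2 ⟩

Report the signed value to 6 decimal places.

j₁+j₂−J=1  J+j₁−j₂=2  J−j₁+j₂=1  j₁+j₂+J+1=5
(j₁±m₁, j₂±m₂, J±M) = (1,2,1,1,1,2)
P² = 4/15
sum k=0..1:
  [0] +1/2 = 1/2
  [1] −1/1 = -1
S = -1/2
C² = P²·S² = 1/15 ; C = -0.258199

−√(1/15) = -0.258199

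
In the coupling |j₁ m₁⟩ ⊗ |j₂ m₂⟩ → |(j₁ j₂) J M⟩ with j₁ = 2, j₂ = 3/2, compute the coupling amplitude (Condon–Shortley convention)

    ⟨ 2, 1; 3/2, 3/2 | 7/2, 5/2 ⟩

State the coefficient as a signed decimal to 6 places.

+√(4/7) = +0.755929

√[8·0!4!3!/8! · 3!1!3!0!6!1!] = √(5184/7)
  +(−1)^0/∏(0,0,1,3,3,0)! = 1/36  (running 1/36)
⟨..|..⟩ = √(5184/7)·(1/36) = +0.755929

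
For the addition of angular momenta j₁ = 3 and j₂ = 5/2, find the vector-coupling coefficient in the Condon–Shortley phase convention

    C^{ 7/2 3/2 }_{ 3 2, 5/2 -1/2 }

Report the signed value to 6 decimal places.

+0.308607

√[8·2!4!3!/10! · 5!1!2!3!5!2!] = √(1536/7)
  +(−1)^0/∏(0,2,1,2,3,1)! = 1/24  (running 1/24)
  +(−1)^1/∏(1,1,0,1,4,2)! = -1/48  (running 1/48)
⟨..|..⟩ = √(1536/7)·(1/48) = +0.308607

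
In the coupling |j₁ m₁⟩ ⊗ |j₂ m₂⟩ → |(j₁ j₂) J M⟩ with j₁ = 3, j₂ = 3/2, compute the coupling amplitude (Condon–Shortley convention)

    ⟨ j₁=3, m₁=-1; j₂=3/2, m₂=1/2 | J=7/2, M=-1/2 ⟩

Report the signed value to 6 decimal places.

−√(2/7) ≈ -0.534522

√[8·1!5!2!/9! · 2!4!2!1!3!4!] = √(512/7)
  +(−1)^0/∏(0,1,4,2,1,0)! = 1/48  (running 1/48)
  +(−1)^1/∏(1,0,3,1,2,1)! = -1/12  (running -1/16)
⟨..|..⟩ = √(512/7)·(-1/16) = -0.534522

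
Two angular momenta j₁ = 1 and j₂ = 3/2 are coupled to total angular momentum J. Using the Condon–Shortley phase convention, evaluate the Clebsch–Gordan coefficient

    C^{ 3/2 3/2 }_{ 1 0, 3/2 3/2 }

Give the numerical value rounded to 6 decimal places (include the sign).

j₁+j₂−J=1  J+j₁−j₂=1  J−j₁+j₂=2  j₁+j₂+J+1=5
(j₁±m₁, j₂±m₂, J±M) = (1,1,3,0,3,0)
P² = 12/5
sum k=1..1:
  [1] −1/2 = -1/2
S = -1/2
C² = P²·S² = 3/5 ; C = -0.774597

-0.774597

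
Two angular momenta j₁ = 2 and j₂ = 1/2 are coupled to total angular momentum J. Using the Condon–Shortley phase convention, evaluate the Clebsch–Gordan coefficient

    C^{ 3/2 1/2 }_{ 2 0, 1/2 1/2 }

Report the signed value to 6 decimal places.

−√(2/5) ≈ -0.632456

triangle: 1!*3!*0!/5! = 6/120
(j±m)!: 2!*2!*1!*0!*2!*1! = 8
prefactor² = (2J+1)*Δ*N² = 8/5
  k=1: −1/(1!*0!*1!*0!*2!*0!) = -1/2
Σ = -1/2  ⇒  CG² = 8/5*(-1/2)² = 2/5
CG = −√(2/5) = -0.632456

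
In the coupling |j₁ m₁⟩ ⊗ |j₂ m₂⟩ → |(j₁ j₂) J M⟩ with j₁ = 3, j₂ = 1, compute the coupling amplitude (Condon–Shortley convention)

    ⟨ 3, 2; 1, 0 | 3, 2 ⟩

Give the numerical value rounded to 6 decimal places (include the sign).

√[7·1!5!1!/8! · 5!1!1!1!5!1!] = √(300)
  +(−1)^0/∏(0,1,1,1,4,0)! = 1/24  (running 1/24)
  +(−1)^1/∏(1,0,0,0,5,1)! = -1/120  (running 1/30)
⟨..|..⟩ = √(300)·(1/30) = +0.577350

+√(1/3) = +0.577350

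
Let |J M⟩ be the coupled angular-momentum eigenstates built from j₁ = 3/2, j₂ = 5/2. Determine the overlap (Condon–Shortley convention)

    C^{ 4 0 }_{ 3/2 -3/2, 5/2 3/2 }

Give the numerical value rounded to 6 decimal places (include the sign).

+√(1/14) ≈ +0.267261

√[9·0!3!5!/9! · 0!3!4!1!4!4!] = √(10368/7)
  +(−1)^0/∏(0,0,3,4,0,1)! = 1/144  (running 1/144)
⟨..|..⟩ = √(10368/7)·(1/144) = +0.267261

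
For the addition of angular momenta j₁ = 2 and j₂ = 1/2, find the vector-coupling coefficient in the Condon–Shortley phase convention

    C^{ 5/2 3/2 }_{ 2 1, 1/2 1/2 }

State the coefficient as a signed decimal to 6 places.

+√(4/5) = +0.894427

√[6·0!4!1!/6! · 3!1!1!0!4!1!] = √(144/5)
  +(−1)^0/∏(0,0,1,1,3,0)! = 1/6  (running 1/6)
⟨..|..⟩ = √(144/5)·(1/6) = +0.894427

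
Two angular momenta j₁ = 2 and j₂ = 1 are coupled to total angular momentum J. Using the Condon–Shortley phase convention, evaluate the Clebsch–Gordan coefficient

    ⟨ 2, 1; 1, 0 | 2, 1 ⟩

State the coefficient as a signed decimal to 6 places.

+√(1/6) = +0.408248

triangle: 1!*3!*1!/6! = 6/720
(j±m)!: 3!*1!*1!*1!*3!*1! = 36
prefactor² = (2J+1)*Δ*N² = 3/2
  k=0: +1/(0!*1!*1!*1!*2!*0!) = 1/2
  k=1: −1/(1!*0!*0!*0!*3!*1!) = -1/6
Σ = 1/3  ⇒  CG² = 3/2*1/3² = 1/6
CG = +√(1/6) = +0.408248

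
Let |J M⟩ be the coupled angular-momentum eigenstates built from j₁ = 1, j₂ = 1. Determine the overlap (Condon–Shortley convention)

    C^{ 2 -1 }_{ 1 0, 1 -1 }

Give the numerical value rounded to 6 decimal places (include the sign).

j₁+j₂−J=0  J+j₁−j₂=2  J−j₁+j₂=2  j₁+j₂+J+1=5
(j₁±m₁, j₂±m₂, J±M) = (1,1,0,2,1,3)
P² = 2
sum k=0..0:
  [0] +1/2 = 1/2
S = 1/2
C² = P²·S² = 1/2 ; C = +0.707107

+0.707107  (= +√(1/2))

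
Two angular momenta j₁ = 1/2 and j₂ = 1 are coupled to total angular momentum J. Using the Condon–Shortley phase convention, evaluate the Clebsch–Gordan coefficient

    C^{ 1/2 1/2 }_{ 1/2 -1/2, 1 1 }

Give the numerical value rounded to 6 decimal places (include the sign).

-0.816497

j₁+j₂−J=1  J+j₁−j₂=0  J−j₁+j₂=1  j₁+j₂+J+1=3
(j₁±m₁, j₂±m₂, J±M) = (0,1,2,0,1,0)
P² = 2/3
sum k=1..1:
  [1] −1/1 = -1
S = -1
C² = P²·S² = 2/3 ; C = -0.816497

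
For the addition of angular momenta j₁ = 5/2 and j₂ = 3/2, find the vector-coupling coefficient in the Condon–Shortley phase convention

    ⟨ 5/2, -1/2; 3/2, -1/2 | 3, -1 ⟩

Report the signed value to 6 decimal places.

+√(1/60) ≈ +0.129099

√[7·1!4!2!/8! · 2!3!1!2!2!4!] = √(48/5)
  +(−1)^0/∏(0,1,3,1,1,1)! = 1/6  (running 1/6)
  +(−1)^1/∏(1,0,2,0,2,2)! = -1/8  (running 1/24)
⟨..|..⟩ = √(48/5)·(1/24) = +0.129099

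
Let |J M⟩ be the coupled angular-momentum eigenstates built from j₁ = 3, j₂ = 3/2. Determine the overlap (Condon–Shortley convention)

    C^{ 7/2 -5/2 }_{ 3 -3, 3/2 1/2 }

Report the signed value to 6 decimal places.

triangle: 1!·5!·2!/9! = 240/362880
(j±m)!: 0!·6!·2!·1!·1!·6! = 1036800
prefactor² = (2J+1)·Δ·N² = 38400/7
  k=1: −1/(1!·0!·5!·1!·0!·1!) = -1/120
Σ = -1/120  ⇒  CG² = 38400/7·(-1/120)² = 8/21
CG = −√(8/21) = -0.617213

-0.617213  (= −√(8/21))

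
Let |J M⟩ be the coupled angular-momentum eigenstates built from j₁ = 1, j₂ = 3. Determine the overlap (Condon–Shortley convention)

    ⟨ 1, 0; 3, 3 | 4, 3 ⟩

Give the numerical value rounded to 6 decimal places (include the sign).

triangle: 0!×2!×6!/9! = 1440/362880
(j±m)!: 1!×1!×6!×0!×7!×1! = 3628800
prefactor² = (2J+1)×Δ×N² = 129600
  k=0: +1/(0!×0!×1!×6!×1!×0!) = 1/720
Σ = 1/720  ⇒  CG² = 129600×1/720² = 1/4
CG = +√(1/4) = +0.500000

+√(1/4) = +0.500000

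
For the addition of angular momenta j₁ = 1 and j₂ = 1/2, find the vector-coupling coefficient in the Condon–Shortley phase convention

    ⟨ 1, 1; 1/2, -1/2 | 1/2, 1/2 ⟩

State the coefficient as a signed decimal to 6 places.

triangle: 1!*1!*0!/3! = 1/6
(j±m)!: 2!*0!*0!*1!*1!*0! = 2
prefactor² = (2J+1)*Δ*N² = 2/3
  k=0: +1/(0!*1!*0!*0!*1!*0!) = 1
Σ = 1  ⇒  CG² = 2/3*1² = 2/3
CG = +√(2/3) = +0.816497

+0.816497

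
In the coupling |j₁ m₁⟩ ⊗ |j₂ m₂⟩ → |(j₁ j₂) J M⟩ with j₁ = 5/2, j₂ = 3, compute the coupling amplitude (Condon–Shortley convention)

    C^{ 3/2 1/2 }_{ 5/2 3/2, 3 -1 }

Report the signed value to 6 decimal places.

-0.483046

triangle: 4!·1!·2!/8! = 48/40320
(j±m)!: 4!·1!·2!·4!·2!·1! = 2304
prefactor² = (2J+1)·Δ·N² = 384/35
  k=0: +1/(0!·4!·1!·2!·0!·0!) = 1/48
  k=1: −1/(1!·3!·0!·1!·1!·1!) = -1/6
Σ = -7/48  ⇒  CG² = 384/35·(-7/48)² = 7/30
CG = −√(7/30) = -0.483046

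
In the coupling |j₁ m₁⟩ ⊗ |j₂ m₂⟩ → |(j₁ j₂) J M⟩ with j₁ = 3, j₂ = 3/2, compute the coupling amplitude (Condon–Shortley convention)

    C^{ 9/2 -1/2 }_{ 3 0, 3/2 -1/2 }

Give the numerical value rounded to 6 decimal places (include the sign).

+0.690066  (= +√(10/21))

triangle: 0!*6!*3!/10! = 4320/3628800
(j±m)!: 3!*3!*1!*2!*4!*5! = 207360
prefactor² = (2J+1)*Δ*N² = 17280/7
  k=0: +1/(0!*0!*3!*1!*3!*2!) = 1/72
Σ = 1/72  ⇒  CG² = 17280/7*1/72² = 10/21
CG = +√(10/21) = +0.690066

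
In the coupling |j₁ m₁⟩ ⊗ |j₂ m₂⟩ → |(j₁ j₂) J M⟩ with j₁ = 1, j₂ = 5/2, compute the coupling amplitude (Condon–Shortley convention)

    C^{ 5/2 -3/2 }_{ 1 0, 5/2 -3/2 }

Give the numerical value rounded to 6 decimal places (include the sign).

triangle: 1!×1!×4!/7! = 24/5040
(j±m)!: 1!×1!×1!×4!×1!×4! = 576
prefactor² = (2J+1)×Δ×N² = 576/35
  k=0: +1/(0!×1!×1!×1!×0!×3!) = 1/6
  k=1: −1/(1!×0!×0!×0!×1!×4!) = -1/24
Σ = 1/8  ⇒  CG² = 576/35×1/8² = 9/35
CG = +√(9/35) = +0.507093

+√(9/35) = +0.507093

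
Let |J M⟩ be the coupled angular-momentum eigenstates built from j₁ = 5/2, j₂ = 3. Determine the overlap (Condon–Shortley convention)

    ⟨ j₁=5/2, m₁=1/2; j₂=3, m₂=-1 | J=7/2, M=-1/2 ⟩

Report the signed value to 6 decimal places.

−√(1/63) ≈ -0.125988

√[8·2!3!4!/10! · 3!2!2!4!3!4!] = √(9216/175)
  +(−1)^0/∏(0,2,2,2,1,2)! = 1/16  (running 1/16)
  +(−1)^1/∏(1,1,1,1,2,3)! = -1/12  (running -1/48)
  +(−1)^2/∏(2,0,0,0,3,4)! = 1/288  (running -5/288)
⟨..|..⟩ = √(9216/175)·(-5/288) = -0.125988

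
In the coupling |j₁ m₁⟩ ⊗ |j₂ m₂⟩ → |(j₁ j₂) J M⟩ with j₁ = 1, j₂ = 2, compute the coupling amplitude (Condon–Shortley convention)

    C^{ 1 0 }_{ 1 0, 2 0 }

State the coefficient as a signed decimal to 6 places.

−√(2/5) ≈ -0.632456

triangle: 2!·0!·2!/5! = 4/120
(j±m)!: 1!·1!·2!·2!·1!·1! = 4
prefactor² = (2J+1)·Δ·N² = 2/5
  k=1: −1/(1!·1!·0!·1!·0!·1!) = -1
Σ = -1  ⇒  CG² = 2/5·(-1)² = 2/5
CG = −√(2/5) = -0.632456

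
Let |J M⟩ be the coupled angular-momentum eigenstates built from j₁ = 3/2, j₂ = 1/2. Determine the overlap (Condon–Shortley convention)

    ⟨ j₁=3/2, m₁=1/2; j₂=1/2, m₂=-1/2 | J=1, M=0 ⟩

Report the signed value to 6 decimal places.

triangle: 1!×2!×0!/4! = 2/24
(j±m)!: 2!×1!×0!×1!×1!×1! = 2
prefactor² = (2J+1)×Δ×N² = 1/2
  k=0: +1/(0!×1!×1!×0!×1!×0!) = 1
Σ = 1  ⇒  CG² = 1/2×1² = 1/2
CG = +√(1/2) = +0.707107

+0.707107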